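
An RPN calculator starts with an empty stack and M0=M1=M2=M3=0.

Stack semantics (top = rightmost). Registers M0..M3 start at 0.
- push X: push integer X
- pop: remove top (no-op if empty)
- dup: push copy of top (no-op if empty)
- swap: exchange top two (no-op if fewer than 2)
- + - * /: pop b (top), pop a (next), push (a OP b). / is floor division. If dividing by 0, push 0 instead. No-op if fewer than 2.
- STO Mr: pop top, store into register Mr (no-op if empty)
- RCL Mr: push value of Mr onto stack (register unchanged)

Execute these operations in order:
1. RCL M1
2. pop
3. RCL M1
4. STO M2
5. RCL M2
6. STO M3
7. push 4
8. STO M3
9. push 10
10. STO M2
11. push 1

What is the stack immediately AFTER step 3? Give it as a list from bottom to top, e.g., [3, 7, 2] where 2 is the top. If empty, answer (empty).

After op 1 (RCL M1): stack=[0] mem=[0,0,0,0]
After op 2 (pop): stack=[empty] mem=[0,0,0,0]
After op 3 (RCL M1): stack=[0] mem=[0,0,0,0]

[0]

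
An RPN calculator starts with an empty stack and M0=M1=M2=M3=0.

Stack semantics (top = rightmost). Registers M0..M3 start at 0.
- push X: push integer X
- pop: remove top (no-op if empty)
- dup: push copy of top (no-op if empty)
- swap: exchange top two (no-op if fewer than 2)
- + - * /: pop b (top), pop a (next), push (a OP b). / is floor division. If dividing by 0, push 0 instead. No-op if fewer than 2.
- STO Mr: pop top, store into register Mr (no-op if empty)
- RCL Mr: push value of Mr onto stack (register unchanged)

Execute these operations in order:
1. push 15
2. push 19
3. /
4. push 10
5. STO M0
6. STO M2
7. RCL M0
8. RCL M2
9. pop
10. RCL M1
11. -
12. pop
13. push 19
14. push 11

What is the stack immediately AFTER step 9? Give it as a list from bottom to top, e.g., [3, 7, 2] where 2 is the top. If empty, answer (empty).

After op 1 (push 15): stack=[15] mem=[0,0,0,0]
After op 2 (push 19): stack=[15,19] mem=[0,0,0,0]
After op 3 (/): stack=[0] mem=[0,0,0,0]
After op 4 (push 10): stack=[0,10] mem=[0,0,0,0]
After op 5 (STO M0): stack=[0] mem=[10,0,0,0]
After op 6 (STO M2): stack=[empty] mem=[10,0,0,0]
After op 7 (RCL M0): stack=[10] mem=[10,0,0,0]
After op 8 (RCL M2): stack=[10,0] mem=[10,0,0,0]
After op 9 (pop): stack=[10] mem=[10,0,0,0]

[10]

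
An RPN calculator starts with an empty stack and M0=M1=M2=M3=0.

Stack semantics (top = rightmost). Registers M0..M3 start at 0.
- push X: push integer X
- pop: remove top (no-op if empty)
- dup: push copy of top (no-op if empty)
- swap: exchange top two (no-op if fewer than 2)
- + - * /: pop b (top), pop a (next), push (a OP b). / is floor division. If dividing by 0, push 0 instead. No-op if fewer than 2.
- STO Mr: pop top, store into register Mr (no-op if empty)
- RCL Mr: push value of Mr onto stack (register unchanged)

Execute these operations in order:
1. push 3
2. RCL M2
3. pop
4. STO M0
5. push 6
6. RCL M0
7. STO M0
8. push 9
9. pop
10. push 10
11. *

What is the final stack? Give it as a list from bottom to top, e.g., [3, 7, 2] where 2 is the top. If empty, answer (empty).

Answer: [60]

Derivation:
After op 1 (push 3): stack=[3] mem=[0,0,0,0]
After op 2 (RCL M2): stack=[3,0] mem=[0,0,0,0]
After op 3 (pop): stack=[3] mem=[0,0,0,0]
After op 4 (STO M0): stack=[empty] mem=[3,0,0,0]
After op 5 (push 6): stack=[6] mem=[3,0,0,0]
After op 6 (RCL M0): stack=[6,3] mem=[3,0,0,0]
After op 7 (STO M0): stack=[6] mem=[3,0,0,0]
After op 8 (push 9): stack=[6,9] mem=[3,0,0,0]
After op 9 (pop): stack=[6] mem=[3,0,0,0]
After op 10 (push 10): stack=[6,10] mem=[3,0,0,0]
After op 11 (*): stack=[60] mem=[3,0,0,0]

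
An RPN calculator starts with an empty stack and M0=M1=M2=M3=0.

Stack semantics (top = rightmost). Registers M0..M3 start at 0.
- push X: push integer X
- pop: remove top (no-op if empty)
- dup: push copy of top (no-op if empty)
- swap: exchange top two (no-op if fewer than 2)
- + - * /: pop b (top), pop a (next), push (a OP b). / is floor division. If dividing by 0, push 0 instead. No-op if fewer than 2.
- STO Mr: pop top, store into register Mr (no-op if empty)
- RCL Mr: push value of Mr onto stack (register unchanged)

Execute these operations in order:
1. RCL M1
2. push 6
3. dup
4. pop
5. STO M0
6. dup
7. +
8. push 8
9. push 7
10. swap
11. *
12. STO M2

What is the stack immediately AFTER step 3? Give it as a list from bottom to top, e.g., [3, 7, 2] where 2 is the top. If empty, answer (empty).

After op 1 (RCL M1): stack=[0] mem=[0,0,0,0]
After op 2 (push 6): stack=[0,6] mem=[0,0,0,0]
After op 3 (dup): stack=[0,6,6] mem=[0,0,0,0]

[0, 6, 6]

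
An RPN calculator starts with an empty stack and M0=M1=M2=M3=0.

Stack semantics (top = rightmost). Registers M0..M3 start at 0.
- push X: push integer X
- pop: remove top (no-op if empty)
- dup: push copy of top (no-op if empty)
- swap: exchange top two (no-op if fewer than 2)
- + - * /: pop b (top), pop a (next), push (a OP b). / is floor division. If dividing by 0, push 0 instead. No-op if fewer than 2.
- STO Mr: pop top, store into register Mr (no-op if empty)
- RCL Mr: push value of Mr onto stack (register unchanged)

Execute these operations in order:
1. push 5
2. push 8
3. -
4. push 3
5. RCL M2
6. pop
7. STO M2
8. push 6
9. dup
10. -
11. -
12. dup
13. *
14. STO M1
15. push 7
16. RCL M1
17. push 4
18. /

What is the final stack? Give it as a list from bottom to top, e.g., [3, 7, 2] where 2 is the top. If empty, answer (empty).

After op 1 (push 5): stack=[5] mem=[0,0,0,0]
After op 2 (push 8): stack=[5,8] mem=[0,0,0,0]
After op 3 (-): stack=[-3] mem=[0,0,0,0]
After op 4 (push 3): stack=[-3,3] mem=[0,0,0,0]
After op 5 (RCL M2): stack=[-3,3,0] mem=[0,0,0,0]
After op 6 (pop): stack=[-3,3] mem=[0,0,0,0]
After op 7 (STO M2): stack=[-3] mem=[0,0,3,0]
After op 8 (push 6): stack=[-3,6] mem=[0,0,3,0]
After op 9 (dup): stack=[-3,6,6] mem=[0,0,3,0]
After op 10 (-): stack=[-3,0] mem=[0,0,3,0]
After op 11 (-): stack=[-3] mem=[0,0,3,0]
After op 12 (dup): stack=[-3,-3] mem=[0,0,3,0]
After op 13 (*): stack=[9] mem=[0,0,3,0]
After op 14 (STO M1): stack=[empty] mem=[0,9,3,0]
After op 15 (push 7): stack=[7] mem=[0,9,3,0]
After op 16 (RCL M1): stack=[7,9] mem=[0,9,3,0]
After op 17 (push 4): stack=[7,9,4] mem=[0,9,3,0]
After op 18 (/): stack=[7,2] mem=[0,9,3,0]

Answer: [7, 2]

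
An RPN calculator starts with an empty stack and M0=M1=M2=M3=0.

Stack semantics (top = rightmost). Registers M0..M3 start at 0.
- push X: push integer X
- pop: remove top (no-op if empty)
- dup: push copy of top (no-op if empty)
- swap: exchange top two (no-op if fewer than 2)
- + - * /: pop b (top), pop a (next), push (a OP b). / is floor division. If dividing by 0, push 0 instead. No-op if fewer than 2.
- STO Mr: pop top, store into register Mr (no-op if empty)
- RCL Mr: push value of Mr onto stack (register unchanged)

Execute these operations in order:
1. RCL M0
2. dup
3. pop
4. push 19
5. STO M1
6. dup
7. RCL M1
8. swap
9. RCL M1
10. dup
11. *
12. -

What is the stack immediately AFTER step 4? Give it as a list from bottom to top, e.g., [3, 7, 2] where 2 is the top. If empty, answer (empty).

After op 1 (RCL M0): stack=[0] mem=[0,0,0,0]
After op 2 (dup): stack=[0,0] mem=[0,0,0,0]
After op 3 (pop): stack=[0] mem=[0,0,0,0]
After op 4 (push 19): stack=[0,19] mem=[0,0,0,0]

[0, 19]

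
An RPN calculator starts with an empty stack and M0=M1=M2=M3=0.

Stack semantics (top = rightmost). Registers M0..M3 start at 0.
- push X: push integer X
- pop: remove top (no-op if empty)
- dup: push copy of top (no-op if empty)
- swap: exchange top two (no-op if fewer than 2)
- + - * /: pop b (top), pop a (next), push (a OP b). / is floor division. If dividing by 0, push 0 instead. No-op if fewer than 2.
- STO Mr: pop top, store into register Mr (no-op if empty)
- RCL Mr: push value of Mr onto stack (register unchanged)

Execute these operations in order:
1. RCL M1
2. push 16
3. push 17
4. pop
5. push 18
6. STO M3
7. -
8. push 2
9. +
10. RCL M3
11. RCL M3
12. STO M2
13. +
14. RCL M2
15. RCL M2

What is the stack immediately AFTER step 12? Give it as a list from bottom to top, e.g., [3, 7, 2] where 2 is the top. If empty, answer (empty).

After op 1 (RCL M1): stack=[0] mem=[0,0,0,0]
After op 2 (push 16): stack=[0,16] mem=[0,0,0,0]
After op 3 (push 17): stack=[0,16,17] mem=[0,0,0,0]
After op 4 (pop): stack=[0,16] mem=[0,0,0,0]
After op 5 (push 18): stack=[0,16,18] mem=[0,0,0,0]
After op 6 (STO M3): stack=[0,16] mem=[0,0,0,18]
After op 7 (-): stack=[-16] mem=[0,0,0,18]
After op 8 (push 2): stack=[-16,2] mem=[0,0,0,18]
After op 9 (+): stack=[-14] mem=[0,0,0,18]
After op 10 (RCL M3): stack=[-14,18] mem=[0,0,0,18]
After op 11 (RCL M3): stack=[-14,18,18] mem=[0,0,0,18]
After op 12 (STO M2): stack=[-14,18] mem=[0,0,18,18]

[-14, 18]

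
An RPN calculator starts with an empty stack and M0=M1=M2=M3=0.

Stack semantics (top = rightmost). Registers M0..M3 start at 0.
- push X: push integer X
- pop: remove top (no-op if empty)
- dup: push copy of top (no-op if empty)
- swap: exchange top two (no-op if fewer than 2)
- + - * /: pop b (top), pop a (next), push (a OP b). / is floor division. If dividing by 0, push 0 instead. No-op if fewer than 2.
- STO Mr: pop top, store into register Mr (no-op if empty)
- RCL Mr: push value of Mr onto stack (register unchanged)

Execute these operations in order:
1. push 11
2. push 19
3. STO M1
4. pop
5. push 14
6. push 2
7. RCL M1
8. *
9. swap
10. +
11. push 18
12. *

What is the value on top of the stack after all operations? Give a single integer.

After op 1 (push 11): stack=[11] mem=[0,0,0,0]
After op 2 (push 19): stack=[11,19] mem=[0,0,0,0]
After op 3 (STO M1): stack=[11] mem=[0,19,0,0]
After op 4 (pop): stack=[empty] mem=[0,19,0,0]
After op 5 (push 14): stack=[14] mem=[0,19,0,0]
After op 6 (push 2): stack=[14,2] mem=[0,19,0,0]
After op 7 (RCL M1): stack=[14,2,19] mem=[0,19,0,0]
After op 8 (*): stack=[14,38] mem=[0,19,0,0]
After op 9 (swap): stack=[38,14] mem=[0,19,0,0]
After op 10 (+): stack=[52] mem=[0,19,0,0]
After op 11 (push 18): stack=[52,18] mem=[0,19,0,0]
After op 12 (*): stack=[936] mem=[0,19,0,0]

Answer: 936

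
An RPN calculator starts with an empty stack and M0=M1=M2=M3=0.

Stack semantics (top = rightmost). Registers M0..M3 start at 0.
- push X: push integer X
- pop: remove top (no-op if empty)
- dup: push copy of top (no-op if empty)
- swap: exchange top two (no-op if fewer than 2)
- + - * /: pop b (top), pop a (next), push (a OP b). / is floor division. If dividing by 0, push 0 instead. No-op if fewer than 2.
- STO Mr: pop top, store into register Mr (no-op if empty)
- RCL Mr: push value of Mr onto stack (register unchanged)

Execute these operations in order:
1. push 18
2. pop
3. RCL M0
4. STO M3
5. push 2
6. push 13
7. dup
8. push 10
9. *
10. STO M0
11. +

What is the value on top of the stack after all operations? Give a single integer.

Answer: 15

Derivation:
After op 1 (push 18): stack=[18] mem=[0,0,0,0]
After op 2 (pop): stack=[empty] mem=[0,0,0,0]
After op 3 (RCL M0): stack=[0] mem=[0,0,0,0]
After op 4 (STO M3): stack=[empty] mem=[0,0,0,0]
After op 5 (push 2): stack=[2] mem=[0,0,0,0]
After op 6 (push 13): stack=[2,13] mem=[0,0,0,0]
After op 7 (dup): stack=[2,13,13] mem=[0,0,0,0]
After op 8 (push 10): stack=[2,13,13,10] mem=[0,0,0,0]
After op 9 (*): stack=[2,13,130] mem=[0,0,0,0]
After op 10 (STO M0): stack=[2,13] mem=[130,0,0,0]
After op 11 (+): stack=[15] mem=[130,0,0,0]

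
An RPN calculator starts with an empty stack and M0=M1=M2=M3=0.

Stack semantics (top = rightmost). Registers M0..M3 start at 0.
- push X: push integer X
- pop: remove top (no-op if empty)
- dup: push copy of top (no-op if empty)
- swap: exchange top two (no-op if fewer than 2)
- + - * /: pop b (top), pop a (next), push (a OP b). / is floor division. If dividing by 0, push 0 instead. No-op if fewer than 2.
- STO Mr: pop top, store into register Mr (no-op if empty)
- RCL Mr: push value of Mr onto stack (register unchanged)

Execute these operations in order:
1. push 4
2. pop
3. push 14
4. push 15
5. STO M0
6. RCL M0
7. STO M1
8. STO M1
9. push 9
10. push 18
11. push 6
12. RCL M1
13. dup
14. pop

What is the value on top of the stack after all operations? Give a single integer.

Answer: 14

Derivation:
After op 1 (push 4): stack=[4] mem=[0,0,0,0]
After op 2 (pop): stack=[empty] mem=[0,0,0,0]
After op 3 (push 14): stack=[14] mem=[0,0,0,0]
After op 4 (push 15): stack=[14,15] mem=[0,0,0,0]
After op 5 (STO M0): stack=[14] mem=[15,0,0,0]
After op 6 (RCL M0): stack=[14,15] mem=[15,0,0,0]
After op 7 (STO M1): stack=[14] mem=[15,15,0,0]
After op 8 (STO M1): stack=[empty] mem=[15,14,0,0]
After op 9 (push 9): stack=[9] mem=[15,14,0,0]
After op 10 (push 18): stack=[9,18] mem=[15,14,0,0]
After op 11 (push 6): stack=[9,18,6] mem=[15,14,0,0]
After op 12 (RCL M1): stack=[9,18,6,14] mem=[15,14,0,0]
After op 13 (dup): stack=[9,18,6,14,14] mem=[15,14,0,0]
After op 14 (pop): stack=[9,18,6,14] mem=[15,14,0,0]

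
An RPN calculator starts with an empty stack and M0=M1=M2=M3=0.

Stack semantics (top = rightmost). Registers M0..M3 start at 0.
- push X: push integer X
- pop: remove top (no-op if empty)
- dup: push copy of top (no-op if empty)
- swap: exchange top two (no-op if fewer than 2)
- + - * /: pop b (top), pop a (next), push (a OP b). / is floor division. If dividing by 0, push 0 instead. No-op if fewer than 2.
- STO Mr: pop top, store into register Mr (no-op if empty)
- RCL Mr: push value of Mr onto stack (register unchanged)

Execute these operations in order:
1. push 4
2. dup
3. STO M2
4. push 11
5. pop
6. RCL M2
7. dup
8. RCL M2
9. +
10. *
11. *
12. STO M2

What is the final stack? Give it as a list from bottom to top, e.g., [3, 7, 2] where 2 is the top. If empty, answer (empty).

After op 1 (push 4): stack=[4] mem=[0,0,0,0]
After op 2 (dup): stack=[4,4] mem=[0,0,0,0]
After op 3 (STO M2): stack=[4] mem=[0,0,4,0]
After op 4 (push 11): stack=[4,11] mem=[0,0,4,0]
After op 5 (pop): stack=[4] mem=[0,0,4,0]
After op 6 (RCL M2): stack=[4,4] mem=[0,0,4,0]
After op 7 (dup): stack=[4,4,4] mem=[0,0,4,0]
After op 8 (RCL M2): stack=[4,4,4,4] mem=[0,0,4,0]
After op 9 (+): stack=[4,4,8] mem=[0,0,4,0]
After op 10 (*): stack=[4,32] mem=[0,0,4,0]
After op 11 (*): stack=[128] mem=[0,0,4,0]
After op 12 (STO M2): stack=[empty] mem=[0,0,128,0]

Answer: (empty)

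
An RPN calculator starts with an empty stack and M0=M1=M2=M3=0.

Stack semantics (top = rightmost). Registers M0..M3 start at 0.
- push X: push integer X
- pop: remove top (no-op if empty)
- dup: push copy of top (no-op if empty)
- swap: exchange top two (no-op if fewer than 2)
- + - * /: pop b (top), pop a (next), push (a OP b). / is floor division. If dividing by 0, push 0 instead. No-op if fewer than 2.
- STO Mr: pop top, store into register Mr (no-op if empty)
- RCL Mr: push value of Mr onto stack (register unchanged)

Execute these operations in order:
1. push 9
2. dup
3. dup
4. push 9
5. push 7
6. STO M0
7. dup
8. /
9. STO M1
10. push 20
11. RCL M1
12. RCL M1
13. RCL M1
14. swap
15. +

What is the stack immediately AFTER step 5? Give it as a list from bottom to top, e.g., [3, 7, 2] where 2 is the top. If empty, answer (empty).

After op 1 (push 9): stack=[9] mem=[0,0,0,0]
After op 2 (dup): stack=[9,9] mem=[0,0,0,0]
After op 3 (dup): stack=[9,9,9] mem=[0,0,0,0]
After op 4 (push 9): stack=[9,9,9,9] mem=[0,0,0,0]
After op 5 (push 7): stack=[9,9,9,9,7] mem=[0,0,0,0]

[9, 9, 9, 9, 7]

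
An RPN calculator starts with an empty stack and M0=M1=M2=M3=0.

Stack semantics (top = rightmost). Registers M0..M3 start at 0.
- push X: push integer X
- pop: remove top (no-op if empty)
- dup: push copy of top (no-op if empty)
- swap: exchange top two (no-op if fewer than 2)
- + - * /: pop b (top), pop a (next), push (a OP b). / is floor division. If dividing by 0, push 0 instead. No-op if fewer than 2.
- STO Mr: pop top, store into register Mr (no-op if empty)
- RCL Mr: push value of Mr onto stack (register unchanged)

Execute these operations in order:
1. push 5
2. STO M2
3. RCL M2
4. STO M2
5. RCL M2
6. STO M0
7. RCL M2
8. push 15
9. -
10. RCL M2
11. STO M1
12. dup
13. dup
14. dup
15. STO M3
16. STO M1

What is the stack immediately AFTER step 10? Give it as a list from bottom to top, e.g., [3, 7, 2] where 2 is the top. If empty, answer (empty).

After op 1 (push 5): stack=[5] mem=[0,0,0,0]
After op 2 (STO M2): stack=[empty] mem=[0,0,5,0]
After op 3 (RCL M2): stack=[5] mem=[0,0,5,0]
After op 4 (STO M2): stack=[empty] mem=[0,0,5,0]
After op 5 (RCL M2): stack=[5] mem=[0,0,5,0]
After op 6 (STO M0): stack=[empty] mem=[5,0,5,0]
After op 7 (RCL M2): stack=[5] mem=[5,0,5,0]
After op 8 (push 15): stack=[5,15] mem=[5,0,5,0]
After op 9 (-): stack=[-10] mem=[5,0,5,0]
After op 10 (RCL M2): stack=[-10,5] mem=[5,0,5,0]

[-10, 5]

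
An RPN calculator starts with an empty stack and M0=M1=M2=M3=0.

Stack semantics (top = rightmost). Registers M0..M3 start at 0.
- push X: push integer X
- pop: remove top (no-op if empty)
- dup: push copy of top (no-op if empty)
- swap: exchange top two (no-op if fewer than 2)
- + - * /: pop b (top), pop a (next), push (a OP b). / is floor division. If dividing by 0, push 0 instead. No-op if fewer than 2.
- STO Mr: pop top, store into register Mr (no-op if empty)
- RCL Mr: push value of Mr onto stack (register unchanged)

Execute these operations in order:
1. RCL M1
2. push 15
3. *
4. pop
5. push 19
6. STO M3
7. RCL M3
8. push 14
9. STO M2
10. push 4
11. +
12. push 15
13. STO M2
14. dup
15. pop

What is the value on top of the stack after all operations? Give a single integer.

After op 1 (RCL M1): stack=[0] mem=[0,0,0,0]
After op 2 (push 15): stack=[0,15] mem=[0,0,0,0]
After op 3 (*): stack=[0] mem=[0,0,0,0]
After op 4 (pop): stack=[empty] mem=[0,0,0,0]
After op 5 (push 19): stack=[19] mem=[0,0,0,0]
After op 6 (STO M3): stack=[empty] mem=[0,0,0,19]
After op 7 (RCL M3): stack=[19] mem=[0,0,0,19]
After op 8 (push 14): stack=[19,14] mem=[0,0,0,19]
After op 9 (STO M2): stack=[19] mem=[0,0,14,19]
After op 10 (push 4): stack=[19,4] mem=[0,0,14,19]
After op 11 (+): stack=[23] mem=[0,0,14,19]
After op 12 (push 15): stack=[23,15] mem=[0,0,14,19]
After op 13 (STO M2): stack=[23] mem=[0,0,15,19]
After op 14 (dup): stack=[23,23] mem=[0,0,15,19]
After op 15 (pop): stack=[23] mem=[0,0,15,19]

Answer: 23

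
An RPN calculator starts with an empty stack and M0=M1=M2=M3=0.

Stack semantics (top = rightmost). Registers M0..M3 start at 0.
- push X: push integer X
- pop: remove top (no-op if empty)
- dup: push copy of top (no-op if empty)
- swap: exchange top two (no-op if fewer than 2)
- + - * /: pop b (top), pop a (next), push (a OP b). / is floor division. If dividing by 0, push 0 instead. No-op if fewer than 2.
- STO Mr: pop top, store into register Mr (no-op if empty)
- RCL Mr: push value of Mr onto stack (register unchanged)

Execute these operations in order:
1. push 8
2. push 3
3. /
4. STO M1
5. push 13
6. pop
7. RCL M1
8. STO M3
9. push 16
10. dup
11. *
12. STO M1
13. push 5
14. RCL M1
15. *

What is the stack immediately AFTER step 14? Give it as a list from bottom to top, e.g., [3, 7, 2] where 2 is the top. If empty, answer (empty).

After op 1 (push 8): stack=[8] mem=[0,0,0,0]
After op 2 (push 3): stack=[8,3] mem=[0,0,0,0]
After op 3 (/): stack=[2] mem=[0,0,0,0]
After op 4 (STO M1): stack=[empty] mem=[0,2,0,0]
After op 5 (push 13): stack=[13] mem=[0,2,0,0]
After op 6 (pop): stack=[empty] mem=[0,2,0,0]
After op 7 (RCL M1): stack=[2] mem=[0,2,0,0]
After op 8 (STO M3): stack=[empty] mem=[0,2,0,2]
After op 9 (push 16): stack=[16] mem=[0,2,0,2]
After op 10 (dup): stack=[16,16] mem=[0,2,0,2]
After op 11 (*): stack=[256] mem=[0,2,0,2]
After op 12 (STO M1): stack=[empty] mem=[0,256,0,2]
After op 13 (push 5): stack=[5] mem=[0,256,0,2]
After op 14 (RCL M1): stack=[5,256] mem=[0,256,0,2]

[5, 256]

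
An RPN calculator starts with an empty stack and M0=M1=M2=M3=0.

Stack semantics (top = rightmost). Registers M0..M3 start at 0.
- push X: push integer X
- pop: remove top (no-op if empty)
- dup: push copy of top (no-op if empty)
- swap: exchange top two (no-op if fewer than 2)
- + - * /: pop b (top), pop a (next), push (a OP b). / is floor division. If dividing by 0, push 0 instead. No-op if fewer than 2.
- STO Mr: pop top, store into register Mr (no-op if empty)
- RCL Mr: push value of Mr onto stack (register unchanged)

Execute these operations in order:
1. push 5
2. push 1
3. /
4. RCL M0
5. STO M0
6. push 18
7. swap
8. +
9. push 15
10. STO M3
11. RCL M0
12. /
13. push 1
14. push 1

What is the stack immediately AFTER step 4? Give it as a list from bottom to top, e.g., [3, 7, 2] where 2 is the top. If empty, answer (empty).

After op 1 (push 5): stack=[5] mem=[0,0,0,0]
After op 2 (push 1): stack=[5,1] mem=[0,0,0,0]
After op 3 (/): stack=[5] mem=[0,0,0,0]
After op 4 (RCL M0): stack=[5,0] mem=[0,0,0,0]

[5, 0]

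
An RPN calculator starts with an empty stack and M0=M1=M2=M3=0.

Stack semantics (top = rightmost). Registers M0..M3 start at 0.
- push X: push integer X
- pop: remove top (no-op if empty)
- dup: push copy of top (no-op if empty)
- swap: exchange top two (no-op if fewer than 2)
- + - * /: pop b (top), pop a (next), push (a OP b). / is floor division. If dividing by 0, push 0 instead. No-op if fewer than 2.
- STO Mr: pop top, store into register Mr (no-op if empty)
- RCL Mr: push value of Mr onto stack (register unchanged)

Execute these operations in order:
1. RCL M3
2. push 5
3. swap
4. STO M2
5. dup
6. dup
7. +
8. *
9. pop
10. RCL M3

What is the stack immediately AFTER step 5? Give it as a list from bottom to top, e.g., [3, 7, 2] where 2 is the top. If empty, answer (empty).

After op 1 (RCL M3): stack=[0] mem=[0,0,0,0]
After op 2 (push 5): stack=[0,5] mem=[0,0,0,0]
After op 3 (swap): stack=[5,0] mem=[0,0,0,0]
After op 4 (STO M2): stack=[5] mem=[0,0,0,0]
After op 5 (dup): stack=[5,5] mem=[0,0,0,0]

[5, 5]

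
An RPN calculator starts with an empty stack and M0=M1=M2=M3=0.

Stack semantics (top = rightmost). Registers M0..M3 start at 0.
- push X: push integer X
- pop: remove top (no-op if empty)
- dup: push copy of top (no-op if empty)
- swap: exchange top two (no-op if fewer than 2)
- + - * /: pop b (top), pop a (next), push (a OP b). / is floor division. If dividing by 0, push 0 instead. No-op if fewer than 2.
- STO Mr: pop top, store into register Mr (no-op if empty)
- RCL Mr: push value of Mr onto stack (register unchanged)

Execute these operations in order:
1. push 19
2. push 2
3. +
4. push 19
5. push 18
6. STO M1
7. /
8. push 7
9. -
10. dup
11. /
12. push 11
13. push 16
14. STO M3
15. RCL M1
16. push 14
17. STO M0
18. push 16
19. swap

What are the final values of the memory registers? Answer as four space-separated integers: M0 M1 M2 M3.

After op 1 (push 19): stack=[19] mem=[0,0,0,0]
After op 2 (push 2): stack=[19,2] mem=[0,0,0,0]
After op 3 (+): stack=[21] mem=[0,0,0,0]
After op 4 (push 19): stack=[21,19] mem=[0,0,0,0]
After op 5 (push 18): stack=[21,19,18] mem=[0,0,0,0]
After op 6 (STO M1): stack=[21,19] mem=[0,18,0,0]
After op 7 (/): stack=[1] mem=[0,18,0,0]
After op 8 (push 7): stack=[1,7] mem=[0,18,0,0]
After op 9 (-): stack=[-6] mem=[0,18,0,0]
After op 10 (dup): stack=[-6,-6] mem=[0,18,0,0]
After op 11 (/): stack=[1] mem=[0,18,0,0]
After op 12 (push 11): stack=[1,11] mem=[0,18,0,0]
After op 13 (push 16): stack=[1,11,16] mem=[0,18,0,0]
After op 14 (STO M3): stack=[1,11] mem=[0,18,0,16]
After op 15 (RCL M1): stack=[1,11,18] mem=[0,18,0,16]
After op 16 (push 14): stack=[1,11,18,14] mem=[0,18,0,16]
After op 17 (STO M0): stack=[1,11,18] mem=[14,18,0,16]
After op 18 (push 16): stack=[1,11,18,16] mem=[14,18,0,16]
After op 19 (swap): stack=[1,11,16,18] mem=[14,18,0,16]

Answer: 14 18 0 16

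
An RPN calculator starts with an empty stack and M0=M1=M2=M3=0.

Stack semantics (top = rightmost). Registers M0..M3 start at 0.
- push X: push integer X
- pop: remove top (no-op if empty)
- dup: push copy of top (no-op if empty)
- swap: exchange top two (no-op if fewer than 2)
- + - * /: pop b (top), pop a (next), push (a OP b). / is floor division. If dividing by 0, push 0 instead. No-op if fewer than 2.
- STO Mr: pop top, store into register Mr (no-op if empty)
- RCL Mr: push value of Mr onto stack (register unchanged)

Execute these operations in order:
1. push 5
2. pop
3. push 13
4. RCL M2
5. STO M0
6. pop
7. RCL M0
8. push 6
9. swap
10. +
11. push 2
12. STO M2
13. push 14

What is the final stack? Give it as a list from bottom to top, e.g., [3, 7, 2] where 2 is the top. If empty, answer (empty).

Answer: [6, 14]

Derivation:
After op 1 (push 5): stack=[5] mem=[0,0,0,0]
After op 2 (pop): stack=[empty] mem=[0,0,0,0]
After op 3 (push 13): stack=[13] mem=[0,0,0,0]
After op 4 (RCL M2): stack=[13,0] mem=[0,0,0,0]
After op 5 (STO M0): stack=[13] mem=[0,0,0,0]
After op 6 (pop): stack=[empty] mem=[0,0,0,0]
After op 7 (RCL M0): stack=[0] mem=[0,0,0,0]
After op 8 (push 6): stack=[0,6] mem=[0,0,0,0]
After op 9 (swap): stack=[6,0] mem=[0,0,0,0]
After op 10 (+): stack=[6] mem=[0,0,0,0]
After op 11 (push 2): stack=[6,2] mem=[0,0,0,0]
After op 12 (STO M2): stack=[6] mem=[0,0,2,0]
After op 13 (push 14): stack=[6,14] mem=[0,0,2,0]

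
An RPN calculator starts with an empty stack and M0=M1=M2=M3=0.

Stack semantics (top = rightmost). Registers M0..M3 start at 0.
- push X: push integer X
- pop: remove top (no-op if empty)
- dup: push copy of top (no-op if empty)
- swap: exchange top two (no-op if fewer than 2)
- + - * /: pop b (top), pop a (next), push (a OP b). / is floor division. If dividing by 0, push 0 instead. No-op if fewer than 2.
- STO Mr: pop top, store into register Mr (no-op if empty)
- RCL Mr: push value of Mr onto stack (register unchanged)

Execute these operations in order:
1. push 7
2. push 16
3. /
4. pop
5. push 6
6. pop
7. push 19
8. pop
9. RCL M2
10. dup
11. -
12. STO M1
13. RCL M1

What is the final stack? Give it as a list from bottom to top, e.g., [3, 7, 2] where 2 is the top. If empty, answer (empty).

After op 1 (push 7): stack=[7] mem=[0,0,0,0]
After op 2 (push 16): stack=[7,16] mem=[0,0,0,0]
After op 3 (/): stack=[0] mem=[0,0,0,0]
After op 4 (pop): stack=[empty] mem=[0,0,0,0]
After op 5 (push 6): stack=[6] mem=[0,0,0,0]
After op 6 (pop): stack=[empty] mem=[0,0,0,0]
After op 7 (push 19): stack=[19] mem=[0,0,0,0]
After op 8 (pop): stack=[empty] mem=[0,0,0,0]
After op 9 (RCL M2): stack=[0] mem=[0,0,0,0]
After op 10 (dup): stack=[0,0] mem=[0,0,0,0]
After op 11 (-): stack=[0] mem=[0,0,0,0]
After op 12 (STO M1): stack=[empty] mem=[0,0,0,0]
After op 13 (RCL M1): stack=[0] mem=[0,0,0,0]

Answer: [0]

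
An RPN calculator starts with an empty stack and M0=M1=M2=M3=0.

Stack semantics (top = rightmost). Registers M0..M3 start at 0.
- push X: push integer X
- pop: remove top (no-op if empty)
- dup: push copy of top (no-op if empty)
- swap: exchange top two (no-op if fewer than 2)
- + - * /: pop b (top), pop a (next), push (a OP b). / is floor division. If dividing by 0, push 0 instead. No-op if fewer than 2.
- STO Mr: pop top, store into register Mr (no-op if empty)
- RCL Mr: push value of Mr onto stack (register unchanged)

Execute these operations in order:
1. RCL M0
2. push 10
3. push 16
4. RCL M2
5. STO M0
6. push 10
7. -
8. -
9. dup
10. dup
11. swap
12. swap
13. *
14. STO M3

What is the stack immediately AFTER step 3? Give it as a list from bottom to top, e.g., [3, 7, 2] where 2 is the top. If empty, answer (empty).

After op 1 (RCL M0): stack=[0] mem=[0,0,0,0]
After op 2 (push 10): stack=[0,10] mem=[0,0,0,0]
After op 3 (push 16): stack=[0,10,16] mem=[0,0,0,0]

[0, 10, 16]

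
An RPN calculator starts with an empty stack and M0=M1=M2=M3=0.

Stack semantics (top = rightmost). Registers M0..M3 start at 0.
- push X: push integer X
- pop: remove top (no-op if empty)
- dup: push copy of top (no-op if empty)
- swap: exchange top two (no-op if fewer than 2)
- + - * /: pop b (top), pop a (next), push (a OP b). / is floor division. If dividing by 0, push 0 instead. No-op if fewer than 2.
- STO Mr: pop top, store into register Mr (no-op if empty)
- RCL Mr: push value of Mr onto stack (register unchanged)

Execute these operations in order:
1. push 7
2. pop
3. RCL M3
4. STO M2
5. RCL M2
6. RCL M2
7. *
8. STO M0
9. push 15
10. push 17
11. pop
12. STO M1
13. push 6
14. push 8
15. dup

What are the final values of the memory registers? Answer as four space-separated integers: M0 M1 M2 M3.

After op 1 (push 7): stack=[7] mem=[0,0,0,0]
After op 2 (pop): stack=[empty] mem=[0,0,0,0]
After op 3 (RCL M3): stack=[0] mem=[0,0,0,0]
After op 4 (STO M2): stack=[empty] mem=[0,0,0,0]
After op 5 (RCL M2): stack=[0] mem=[0,0,0,0]
After op 6 (RCL M2): stack=[0,0] mem=[0,0,0,0]
After op 7 (*): stack=[0] mem=[0,0,0,0]
After op 8 (STO M0): stack=[empty] mem=[0,0,0,0]
After op 9 (push 15): stack=[15] mem=[0,0,0,0]
After op 10 (push 17): stack=[15,17] mem=[0,0,0,0]
After op 11 (pop): stack=[15] mem=[0,0,0,0]
After op 12 (STO M1): stack=[empty] mem=[0,15,0,0]
After op 13 (push 6): stack=[6] mem=[0,15,0,0]
After op 14 (push 8): stack=[6,8] mem=[0,15,0,0]
After op 15 (dup): stack=[6,8,8] mem=[0,15,0,0]

Answer: 0 15 0 0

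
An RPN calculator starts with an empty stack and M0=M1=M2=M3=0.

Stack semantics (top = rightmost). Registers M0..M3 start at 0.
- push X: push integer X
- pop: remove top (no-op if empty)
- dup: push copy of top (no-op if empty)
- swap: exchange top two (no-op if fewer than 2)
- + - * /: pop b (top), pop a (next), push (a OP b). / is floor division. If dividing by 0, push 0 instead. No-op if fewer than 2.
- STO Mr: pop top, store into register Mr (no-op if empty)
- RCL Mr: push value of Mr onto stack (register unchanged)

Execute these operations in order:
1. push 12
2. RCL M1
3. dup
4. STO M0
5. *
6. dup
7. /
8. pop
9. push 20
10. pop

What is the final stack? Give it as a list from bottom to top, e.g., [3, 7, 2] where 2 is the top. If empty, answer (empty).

After op 1 (push 12): stack=[12] mem=[0,0,0,0]
After op 2 (RCL M1): stack=[12,0] mem=[0,0,0,0]
After op 3 (dup): stack=[12,0,0] mem=[0,0,0,0]
After op 4 (STO M0): stack=[12,0] mem=[0,0,0,0]
After op 5 (*): stack=[0] mem=[0,0,0,0]
After op 6 (dup): stack=[0,0] mem=[0,0,0,0]
After op 7 (/): stack=[0] mem=[0,0,0,0]
After op 8 (pop): stack=[empty] mem=[0,0,0,0]
After op 9 (push 20): stack=[20] mem=[0,0,0,0]
After op 10 (pop): stack=[empty] mem=[0,0,0,0]

Answer: (empty)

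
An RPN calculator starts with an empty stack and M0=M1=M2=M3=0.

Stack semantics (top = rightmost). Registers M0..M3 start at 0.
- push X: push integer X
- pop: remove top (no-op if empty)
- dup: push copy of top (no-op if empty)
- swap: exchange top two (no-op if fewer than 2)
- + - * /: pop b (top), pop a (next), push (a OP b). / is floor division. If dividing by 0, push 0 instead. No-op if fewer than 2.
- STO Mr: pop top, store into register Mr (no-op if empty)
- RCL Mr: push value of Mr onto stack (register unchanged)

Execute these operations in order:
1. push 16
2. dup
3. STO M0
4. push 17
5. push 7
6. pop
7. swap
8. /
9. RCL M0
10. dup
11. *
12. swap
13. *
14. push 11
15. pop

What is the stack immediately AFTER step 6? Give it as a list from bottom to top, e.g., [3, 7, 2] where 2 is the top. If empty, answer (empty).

After op 1 (push 16): stack=[16] mem=[0,0,0,0]
After op 2 (dup): stack=[16,16] mem=[0,0,0,0]
After op 3 (STO M0): stack=[16] mem=[16,0,0,0]
After op 4 (push 17): stack=[16,17] mem=[16,0,0,0]
After op 5 (push 7): stack=[16,17,7] mem=[16,0,0,0]
After op 6 (pop): stack=[16,17] mem=[16,0,0,0]

[16, 17]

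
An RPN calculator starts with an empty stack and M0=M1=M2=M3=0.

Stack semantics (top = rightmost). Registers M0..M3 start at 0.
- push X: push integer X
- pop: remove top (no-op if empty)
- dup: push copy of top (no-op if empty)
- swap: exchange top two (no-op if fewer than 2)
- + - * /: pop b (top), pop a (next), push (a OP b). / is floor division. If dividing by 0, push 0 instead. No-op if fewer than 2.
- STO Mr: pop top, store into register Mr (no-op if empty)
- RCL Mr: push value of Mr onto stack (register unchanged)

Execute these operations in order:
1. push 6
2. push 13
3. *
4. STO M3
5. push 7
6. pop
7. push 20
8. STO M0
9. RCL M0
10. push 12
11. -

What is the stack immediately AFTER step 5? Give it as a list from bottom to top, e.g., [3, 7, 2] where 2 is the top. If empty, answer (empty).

After op 1 (push 6): stack=[6] mem=[0,0,0,0]
After op 2 (push 13): stack=[6,13] mem=[0,0,0,0]
After op 3 (*): stack=[78] mem=[0,0,0,0]
After op 4 (STO M3): stack=[empty] mem=[0,0,0,78]
After op 5 (push 7): stack=[7] mem=[0,0,0,78]

[7]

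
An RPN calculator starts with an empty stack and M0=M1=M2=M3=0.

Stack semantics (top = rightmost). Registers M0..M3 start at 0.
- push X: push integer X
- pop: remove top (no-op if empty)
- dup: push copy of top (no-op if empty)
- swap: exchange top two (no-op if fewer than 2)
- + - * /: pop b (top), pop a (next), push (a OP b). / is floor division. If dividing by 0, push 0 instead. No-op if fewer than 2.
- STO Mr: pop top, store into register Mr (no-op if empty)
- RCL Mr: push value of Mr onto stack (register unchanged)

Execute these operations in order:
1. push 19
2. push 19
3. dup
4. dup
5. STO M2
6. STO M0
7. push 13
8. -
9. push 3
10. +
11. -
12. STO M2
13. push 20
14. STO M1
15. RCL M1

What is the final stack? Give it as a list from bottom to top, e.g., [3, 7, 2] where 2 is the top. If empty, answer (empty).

Answer: [20]

Derivation:
After op 1 (push 19): stack=[19] mem=[0,0,0,0]
After op 2 (push 19): stack=[19,19] mem=[0,0,0,0]
After op 3 (dup): stack=[19,19,19] mem=[0,0,0,0]
After op 4 (dup): stack=[19,19,19,19] mem=[0,0,0,0]
After op 5 (STO M2): stack=[19,19,19] mem=[0,0,19,0]
After op 6 (STO M0): stack=[19,19] mem=[19,0,19,0]
After op 7 (push 13): stack=[19,19,13] mem=[19,0,19,0]
After op 8 (-): stack=[19,6] mem=[19,0,19,0]
After op 9 (push 3): stack=[19,6,3] mem=[19,0,19,0]
After op 10 (+): stack=[19,9] mem=[19,0,19,0]
After op 11 (-): stack=[10] mem=[19,0,19,0]
After op 12 (STO M2): stack=[empty] mem=[19,0,10,0]
After op 13 (push 20): stack=[20] mem=[19,0,10,0]
After op 14 (STO M1): stack=[empty] mem=[19,20,10,0]
After op 15 (RCL M1): stack=[20] mem=[19,20,10,0]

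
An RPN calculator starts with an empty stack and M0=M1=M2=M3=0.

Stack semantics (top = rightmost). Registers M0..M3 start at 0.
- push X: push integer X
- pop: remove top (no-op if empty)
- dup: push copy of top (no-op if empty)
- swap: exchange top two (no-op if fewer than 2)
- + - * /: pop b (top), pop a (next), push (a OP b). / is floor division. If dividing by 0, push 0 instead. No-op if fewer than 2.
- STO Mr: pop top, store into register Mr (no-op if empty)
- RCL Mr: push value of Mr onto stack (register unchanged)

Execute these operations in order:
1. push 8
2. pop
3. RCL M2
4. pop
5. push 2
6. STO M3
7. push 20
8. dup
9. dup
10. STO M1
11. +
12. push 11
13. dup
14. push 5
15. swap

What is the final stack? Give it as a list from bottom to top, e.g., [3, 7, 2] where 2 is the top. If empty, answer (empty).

Answer: [40, 11, 5, 11]

Derivation:
After op 1 (push 8): stack=[8] mem=[0,0,0,0]
After op 2 (pop): stack=[empty] mem=[0,0,0,0]
After op 3 (RCL M2): stack=[0] mem=[0,0,0,0]
After op 4 (pop): stack=[empty] mem=[0,0,0,0]
After op 5 (push 2): stack=[2] mem=[0,0,0,0]
After op 6 (STO M3): stack=[empty] mem=[0,0,0,2]
After op 7 (push 20): stack=[20] mem=[0,0,0,2]
After op 8 (dup): stack=[20,20] mem=[0,0,0,2]
After op 9 (dup): stack=[20,20,20] mem=[0,0,0,2]
After op 10 (STO M1): stack=[20,20] mem=[0,20,0,2]
After op 11 (+): stack=[40] mem=[0,20,0,2]
After op 12 (push 11): stack=[40,11] mem=[0,20,0,2]
After op 13 (dup): stack=[40,11,11] mem=[0,20,0,2]
After op 14 (push 5): stack=[40,11,11,5] mem=[0,20,0,2]
After op 15 (swap): stack=[40,11,5,11] mem=[0,20,0,2]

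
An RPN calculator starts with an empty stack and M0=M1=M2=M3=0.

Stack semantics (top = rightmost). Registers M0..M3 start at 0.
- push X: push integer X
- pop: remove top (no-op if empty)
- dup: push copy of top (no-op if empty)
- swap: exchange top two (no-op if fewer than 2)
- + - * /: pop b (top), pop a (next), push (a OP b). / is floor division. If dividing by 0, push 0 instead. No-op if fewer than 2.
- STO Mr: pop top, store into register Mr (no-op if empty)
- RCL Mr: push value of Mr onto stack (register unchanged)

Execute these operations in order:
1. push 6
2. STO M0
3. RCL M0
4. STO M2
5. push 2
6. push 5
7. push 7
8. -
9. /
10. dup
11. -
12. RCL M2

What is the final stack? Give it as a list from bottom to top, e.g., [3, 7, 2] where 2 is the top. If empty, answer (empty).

After op 1 (push 6): stack=[6] mem=[0,0,0,0]
After op 2 (STO M0): stack=[empty] mem=[6,0,0,0]
After op 3 (RCL M0): stack=[6] mem=[6,0,0,0]
After op 4 (STO M2): stack=[empty] mem=[6,0,6,0]
After op 5 (push 2): stack=[2] mem=[6,0,6,0]
After op 6 (push 5): stack=[2,5] mem=[6,0,6,0]
After op 7 (push 7): stack=[2,5,7] mem=[6,0,6,0]
After op 8 (-): stack=[2,-2] mem=[6,0,6,0]
After op 9 (/): stack=[-1] mem=[6,0,6,0]
After op 10 (dup): stack=[-1,-1] mem=[6,0,6,0]
After op 11 (-): stack=[0] mem=[6,0,6,0]
After op 12 (RCL M2): stack=[0,6] mem=[6,0,6,0]

Answer: [0, 6]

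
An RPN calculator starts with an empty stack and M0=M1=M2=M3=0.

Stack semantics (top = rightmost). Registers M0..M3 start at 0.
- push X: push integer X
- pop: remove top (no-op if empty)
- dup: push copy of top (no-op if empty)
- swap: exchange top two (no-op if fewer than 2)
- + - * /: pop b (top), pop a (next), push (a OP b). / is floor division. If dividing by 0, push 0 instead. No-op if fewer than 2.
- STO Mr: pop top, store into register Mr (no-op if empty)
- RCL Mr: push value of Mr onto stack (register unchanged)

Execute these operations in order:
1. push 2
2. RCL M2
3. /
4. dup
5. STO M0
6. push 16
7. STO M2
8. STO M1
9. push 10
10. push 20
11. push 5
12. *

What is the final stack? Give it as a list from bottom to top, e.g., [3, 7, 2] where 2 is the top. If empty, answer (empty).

Answer: [10, 100]

Derivation:
After op 1 (push 2): stack=[2] mem=[0,0,0,0]
After op 2 (RCL M2): stack=[2,0] mem=[0,0,0,0]
After op 3 (/): stack=[0] mem=[0,0,0,0]
After op 4 (dup): stack=[0,0] mem=[0,0,0,0]
After op 5 (STO M0): stack=[0] mem=[0,0,0,0]
After op 6 (push 16): stack=[0,16] mem=[0,0,0,0]
After op 7 (STO M2): stack=[0] mem=[0,0,16,0]
After op 8 (STO M1): stack=[empty] mem=[0,0,16,0]
After op 9 (push 10): stack=[10] mem=[0,0,16,0]
After op 10 (push 20): stack=[10,20] mem=[0,0,16,0]
After op 11 (push 5): stack=[10,20,5] mem=[0,0,16,0]
After op 12 (*): stack=[10,100] mem=[0,0,16,0]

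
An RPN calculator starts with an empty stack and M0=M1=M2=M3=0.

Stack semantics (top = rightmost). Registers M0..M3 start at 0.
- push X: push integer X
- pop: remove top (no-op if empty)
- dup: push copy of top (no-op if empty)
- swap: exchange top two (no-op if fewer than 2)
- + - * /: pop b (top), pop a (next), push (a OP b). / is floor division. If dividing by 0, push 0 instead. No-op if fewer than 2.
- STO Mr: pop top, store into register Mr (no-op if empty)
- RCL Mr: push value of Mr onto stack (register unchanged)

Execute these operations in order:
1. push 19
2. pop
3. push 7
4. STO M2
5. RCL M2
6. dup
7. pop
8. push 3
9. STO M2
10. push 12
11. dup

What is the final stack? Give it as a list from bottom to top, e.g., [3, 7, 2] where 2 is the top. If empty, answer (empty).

Answer: [7, 12, 12]

Derivation:
After op 1 (push 19): stack=[19] mem=[0,0,0,0]
After op 2 (pop): stack=[empty] mem=[0,0,0,0]
After op 3 (push 7): stack=[7] mem=[0,0,0,0]
After op 4 (STO M2): stack=[empty] mem=[0,0,7,0]
After op 5 (RCL M2): stack=[7] mem=[0,0,7,0]
After op 6 (dup): stack=[7,7] mem=[0,0,7,0]
After op 7 (pop): stack=[7] mem=[0,0,7,0]
After op 8 (push 3): stack=[7,3] mem=[0,0,7,0]
After op 9 (STO M2): stack=[7] mem=[0,0,3,0]
After op 10 (push 12): stack=[7,12] mem=[0,0,3,0]
After op 11 (dup): stack=[7,12,12] mem=[0,0,3,0]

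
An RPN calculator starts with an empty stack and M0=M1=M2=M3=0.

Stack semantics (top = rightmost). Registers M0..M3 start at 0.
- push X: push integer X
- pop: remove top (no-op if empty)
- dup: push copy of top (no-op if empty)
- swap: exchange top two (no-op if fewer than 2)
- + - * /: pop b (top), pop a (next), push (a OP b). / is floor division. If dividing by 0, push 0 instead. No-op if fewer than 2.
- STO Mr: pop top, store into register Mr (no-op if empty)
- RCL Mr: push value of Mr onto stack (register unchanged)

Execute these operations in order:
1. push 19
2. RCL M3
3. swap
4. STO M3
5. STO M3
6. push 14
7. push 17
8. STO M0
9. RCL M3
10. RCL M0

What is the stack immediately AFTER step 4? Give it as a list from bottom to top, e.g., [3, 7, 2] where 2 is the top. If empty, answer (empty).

After op 1 (push 19): stack=[19] mem=[0,0,0,0]
After op 2 (RCL M3): stack=[19,0] mem=[0,0,0,0]
After op 3 (swap): stack=[0,19] mem=[0,0,0,0]
After op 4 (STO M3): stack=[0] mem=[0,0,0,19]

[0]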